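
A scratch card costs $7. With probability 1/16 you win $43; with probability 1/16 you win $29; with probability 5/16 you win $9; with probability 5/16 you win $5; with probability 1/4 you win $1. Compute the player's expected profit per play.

2.125

E[payout] = 43·1/16 + 29·1/16 + 9·5/16 + 5·5/16 + 1·1/4
 = 43/16 + 29/16 + 45/16 + 25/16 + 1/4
 = 73/8
Net = 73/8 - 7 = 17/8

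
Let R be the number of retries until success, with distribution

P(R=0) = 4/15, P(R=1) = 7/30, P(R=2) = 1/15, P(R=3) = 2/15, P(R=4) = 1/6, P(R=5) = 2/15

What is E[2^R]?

E[2^R] = Σ 2^r·P(R=r)
 = 1·4/15 + 2·7/30 + 4·1/15 + 8·2/15 + 16·1/6 + 32·2/15
 = 4/15 + 7/15 + 4/15 + 16/15 + 8/3 + 64/15
 = 9

9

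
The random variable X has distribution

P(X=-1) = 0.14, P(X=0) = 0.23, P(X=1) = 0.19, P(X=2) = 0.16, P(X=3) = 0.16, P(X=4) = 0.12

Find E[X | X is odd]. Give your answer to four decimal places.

1.0816

P(X is odd) = 0.14 + 0.19 + 0.16 = 0.49.
E[X | X is odd] = [(-1)·0.14 + 1·0.19 + 3·0.16] / 0.49
 = 0.53 / 0.49
 = 53/49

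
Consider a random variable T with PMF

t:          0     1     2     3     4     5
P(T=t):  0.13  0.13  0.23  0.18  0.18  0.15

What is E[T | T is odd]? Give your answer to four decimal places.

3.0870

P(T is odd) = 0.13 + 0.18 + 0.15 = 0.46.
E[T | T is odd] = [1·0.13 + 3·0.18 + 5·0.15] / 0.46
 = 1.42 / 0.46
 = 71/23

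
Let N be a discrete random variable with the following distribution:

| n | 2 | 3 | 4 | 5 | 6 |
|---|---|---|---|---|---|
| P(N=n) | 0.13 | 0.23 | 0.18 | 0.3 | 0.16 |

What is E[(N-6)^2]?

5.17

E[(N-6)^2] = Σ (n-6)^2·P(N=n)
 = 16·0.13 + 9·0.23 + 4·0.18 + 1·0.3 + 0·0.16
 = 2.08 + 2.07 + 0.72 + 0.3 + 0
 = 5.17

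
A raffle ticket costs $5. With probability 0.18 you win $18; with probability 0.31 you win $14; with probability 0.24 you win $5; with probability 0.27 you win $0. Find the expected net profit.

E[payout] = 18·0.18 + 14·0.31 + 5·0.24 + 0·0.27
 = 3.24 + 4.34 + 1.2 + 0
 = 8.78
Net = 8.78 - 5 = 3.78

3.78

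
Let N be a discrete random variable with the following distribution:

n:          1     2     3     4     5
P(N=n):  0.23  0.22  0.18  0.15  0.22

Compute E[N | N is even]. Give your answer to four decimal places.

P(N is even) = 0.22 + 0.15 = 0.37.
E[N | N is even] = [2·0.22 + 4·0.15] / 0.37
 = 1.04 / 0.37
 = 104/37

2.8108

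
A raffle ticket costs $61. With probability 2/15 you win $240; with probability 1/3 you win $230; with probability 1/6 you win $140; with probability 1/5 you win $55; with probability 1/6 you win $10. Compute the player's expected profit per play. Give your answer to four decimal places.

E[payout] = 240·2/15 + 230·1/3 + 140·1/6 + 55·1/5 + 10·1/6
 = 32 + 230/3 + 70/3 + 11 + 5/3
 = 434/3
Net = 434/3 - 61 = 251/3

83.6667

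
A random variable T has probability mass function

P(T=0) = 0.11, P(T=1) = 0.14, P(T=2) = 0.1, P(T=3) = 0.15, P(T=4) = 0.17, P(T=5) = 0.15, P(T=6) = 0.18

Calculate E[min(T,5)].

3.12

E[min(T,5)] = Σ min(t,5)·P(T=t)
 = 0·0.11 + 1·0.14 + 2·0.1 + 3·0.15 + 4·0.17 + 5·0.15 + 5·0.18
 = 0 + 0.14 + 0.2 + 0.45 + 0.68 + 0.75 + 0.9
 = 3.12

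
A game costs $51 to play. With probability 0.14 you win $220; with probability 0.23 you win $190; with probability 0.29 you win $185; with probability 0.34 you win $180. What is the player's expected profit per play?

E[payout] = 220·0.14 + 190·0.23 + 185·0.29 + 180·0.34
 = 30.8 + 43.7 + 53.65 + 61.2
 = 189.35
Net = 189.35 - 51 = 138.35

138.35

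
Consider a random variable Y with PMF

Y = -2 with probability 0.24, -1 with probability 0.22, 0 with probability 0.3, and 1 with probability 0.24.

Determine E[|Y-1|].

1.46

E[|Y-1|] = Σ |y-1|·P(Y=y)
 = 3·0.24 + 2·0.22 + 1·0.3 + 0·0.24
 = 0.72 + 0.44 + 0.3 + 0
 = 1.46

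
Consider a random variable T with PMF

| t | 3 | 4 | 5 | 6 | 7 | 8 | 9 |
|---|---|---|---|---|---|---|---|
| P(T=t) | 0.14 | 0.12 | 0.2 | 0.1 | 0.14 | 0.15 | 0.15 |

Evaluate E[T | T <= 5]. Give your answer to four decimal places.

P(T <= 5) = 0.14 + 0.12 + 0.2 = 0.46.
E[T | T <= 5] = [3·0.14 + 4·0.12 + 5·0.2] / 0.46
 = 1.9 / 0.46
 = 95/23

4.1304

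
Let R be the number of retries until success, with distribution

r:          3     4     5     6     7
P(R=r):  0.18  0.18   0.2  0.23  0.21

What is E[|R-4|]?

1.47

E[|R-4|] = Σ |r-4|·P(R=r)
 = 1·0.18 + 0·0.18 + 1·0.2 + 2·0.23 + 3·0.21
 = 0.18 + 0 + 0.2 + 0.46 + 0.63
 = 1.47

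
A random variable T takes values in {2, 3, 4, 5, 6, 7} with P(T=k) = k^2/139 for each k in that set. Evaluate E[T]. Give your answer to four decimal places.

E[T] = Σ t·P(T=t)
 = 2·4/139 + 3·9/139 + 4·16/139 + 5·25/139 + 6·36/139 + 7·49/139
 = 8/139 + 27/139 + 64/139 + 125/139 + 216/139 + 343/139
 = 783/139

5.6331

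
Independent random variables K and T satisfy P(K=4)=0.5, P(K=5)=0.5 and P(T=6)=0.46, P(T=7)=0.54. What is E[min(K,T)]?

E[min(K,T)] = Σ_k Σ_t min(k,t) · P(K=k)P(T=t)
 = 4·0.23 + 4·0.27 + 5·0.23 + 5·0.27
 = 0.92 + 1.08 + 1.15 + 1.35
 = 4.5

4.5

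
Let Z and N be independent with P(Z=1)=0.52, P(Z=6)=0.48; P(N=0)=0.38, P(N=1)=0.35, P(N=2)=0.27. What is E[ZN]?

3.026

E[ZN] = Σ_z Σ_n zn · P(Z=z)P(N=n)
 = 0·0.1976 + 1·0.182 + 2·0.1404 + 0·0.1824 + 6·0.168 + 12·0.1296
 = 0 + 0.182 + 0.2808 + 0 + 1.008 + 1.5552
 = 3.026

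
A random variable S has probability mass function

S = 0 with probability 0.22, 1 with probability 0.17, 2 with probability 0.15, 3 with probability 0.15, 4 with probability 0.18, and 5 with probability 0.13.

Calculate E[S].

2.29

E[S] = Σ s·P(S=s)
 = 0·0.22 + 1·0.17 + 2·0.15 + 3·0.15 + 4·0.18 + 5·0.13
 = 0 + 0.17 + 0.3 + 0.45 + 0.72 + 0.65
 = 2.29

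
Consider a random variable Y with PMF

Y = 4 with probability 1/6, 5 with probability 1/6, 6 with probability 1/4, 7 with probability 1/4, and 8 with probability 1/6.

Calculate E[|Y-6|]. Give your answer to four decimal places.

E[|Y-6|] = Σ |y-6|·P(Y=y)
 = 2·1/6 + 1·1/6 + 0·1/4 + 1·1/4 + 2·1/6
 = 1/3 + 1/6 + 0 + 1/4 + 1/3
 = 13/12

1.0833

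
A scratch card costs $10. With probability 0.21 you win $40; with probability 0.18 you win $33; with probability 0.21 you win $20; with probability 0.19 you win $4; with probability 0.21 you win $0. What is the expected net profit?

E[payout] = 40·0.21 + 33·0.18 + 20·0.21 + 4·0.19 + 0·0.21
 = 8.4 + 5.94 + 4.2 + 0.76 + 0
 = 19.3
Net = 19.3 - 10 = 9.3

9.3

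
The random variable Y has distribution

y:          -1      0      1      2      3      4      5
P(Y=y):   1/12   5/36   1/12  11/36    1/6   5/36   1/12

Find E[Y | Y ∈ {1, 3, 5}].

3

P(Y ∈ {1, 3, 5}) = 1/12 + 1/6 + 1/12 = 1/3.
E[Y | Y ∈ {1, 3, 5}] = [1·1/12 + 3·1/6 + 5·1/12] / (1/3)
 = 1 / (1/3)
 = 3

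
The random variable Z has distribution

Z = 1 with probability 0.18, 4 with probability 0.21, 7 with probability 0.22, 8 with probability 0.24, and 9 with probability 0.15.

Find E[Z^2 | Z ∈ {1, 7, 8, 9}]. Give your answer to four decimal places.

48.6962

P(Z ∈ {1, 7, 8, 9}) = 0.18 + 0.22 + 0.24 + 0.15 = 0.79.
E[Z^2 | Z ∈ {1, 7, 8, 9}] = [1·0.18 + 49·0.22 + 64·0.24 + 81·0.15] / 0.79
 = 38.47 / 0.79
 = 3847/79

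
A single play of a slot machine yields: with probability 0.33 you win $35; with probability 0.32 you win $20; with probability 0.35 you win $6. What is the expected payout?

20.05

E[payout] = 35·0.33 + 20·0.32 + 6·0.35
 = 11.55 + 6.4 + 2.1
 = 20.05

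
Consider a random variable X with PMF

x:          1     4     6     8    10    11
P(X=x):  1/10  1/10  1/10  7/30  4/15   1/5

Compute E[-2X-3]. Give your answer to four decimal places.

-18.6667

E[-2X-3] = Σ (-2x-3)·P(X=x)
 = (-5)·1/10 + (-11)·1/10 + (-15)·1/10 + (-19)·7/30 + (-23)·4/15 + (-25)·1/5
 = (-1/2) + (-11/10) + (-3/2) + (-133/30) + (-92/15) + (-5)
 = -56/3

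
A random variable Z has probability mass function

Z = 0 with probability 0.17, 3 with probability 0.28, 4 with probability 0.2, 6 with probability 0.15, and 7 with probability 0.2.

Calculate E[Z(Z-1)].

16.98

E[Z(Z-1)] = Σ z(z-1)·P(Z=z)
 = 0·0.17 + 6·0.28 + 12·0.2 + 30·0.15 + 42·0.2
 = 0 + 1.68 + 2.4 + 4.5 + 8.4
 = 16.98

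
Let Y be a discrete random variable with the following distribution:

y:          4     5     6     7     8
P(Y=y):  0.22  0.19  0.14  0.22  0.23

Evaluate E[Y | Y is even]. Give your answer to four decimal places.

P(Y is even) = 0.22 + 0.14 + 0.23 = 0.59.
E[Y | Y is even] = [4·0.22 + 6·0.14 + 8·0.23] / 0.59
 = 3.56 / 0.59
 = 356/59

6.0339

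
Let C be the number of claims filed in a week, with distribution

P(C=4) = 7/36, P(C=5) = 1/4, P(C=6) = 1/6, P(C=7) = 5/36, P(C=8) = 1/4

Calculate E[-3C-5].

E[-3C-5] = Σ (-3c-5)·P(C=c)
 = (-17)·7/36 + (-20)·1/4 + (-23)·1/6 + (-26)·5/36 + (-29)·1/4
 = (-119/36) + (-5) + (-23/6) + (-65/18) + (-29/4)
 = -23

-23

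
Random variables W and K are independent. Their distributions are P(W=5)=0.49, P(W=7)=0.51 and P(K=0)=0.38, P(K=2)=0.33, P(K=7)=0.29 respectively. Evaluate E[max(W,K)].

6.3042

E[max(W,K)] = Σ_w Σ_k max(w,k) · P(W=w)P(K=k)
 = 5·0.1862 + 5·0.1617 + 7·0.1421 + 7·0.1938 + 7·0.1683 + 7·0.1479
 = 0.931 + 0.8085 + 0.9947 + 1.3566 + 1.1781 + 1.0353
 = 6.3042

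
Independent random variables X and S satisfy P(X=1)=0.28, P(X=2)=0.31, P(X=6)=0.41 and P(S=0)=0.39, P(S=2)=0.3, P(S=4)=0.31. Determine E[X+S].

E[X+S] = Σ_x Σ_s (x+s) · P(X=x)P(S=s)
 = 1·0.1092 + 3·0.084 + 5·0.0868 + 2·0.1209 + 4·0.093 + 6·0.0961 + 6·0.1599 + 8·0.123 + 10·0.1271
 = 0.1092 + 0.252 + 0.434 + 0.2418 + 0.372 + 0.5766 + 0.9594 + 0.984 + 1.271
 = 5.2

5.2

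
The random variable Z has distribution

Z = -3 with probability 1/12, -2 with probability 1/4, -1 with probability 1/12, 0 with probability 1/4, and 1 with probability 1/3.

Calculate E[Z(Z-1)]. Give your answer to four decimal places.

E[Z(Z-1)] = Σ z(z-1)·P(Z=z)
 = 12·1/12 + 6·1/4 + 2·1/12 + 0·1/4 + 0·1/3
 = 1 + 3/2 + 1/6 + 0 + 0
 = 8/3

2.6667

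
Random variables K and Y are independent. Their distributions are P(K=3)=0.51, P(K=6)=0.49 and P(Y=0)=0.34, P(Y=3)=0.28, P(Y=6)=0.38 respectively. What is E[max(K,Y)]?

5.0514

E[max(K,Y)] = Σ_k Σ_y max(k,y) · P(K=k)P(Y=y)
 = 3·0.1734 + 3·0.1428 + 6·0.1938 + 6·0.1666 + 6·0.1372 + 6·0.1862
 = 0.5202 + 0.4284 + 1.1628 + 0.9996 + 0.8232 + 1.1172
 = 5.0514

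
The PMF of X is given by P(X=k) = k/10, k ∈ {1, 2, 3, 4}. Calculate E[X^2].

10

E[X^2] = Σ x^2·P(X=x)
 = 1·1/10 + 4·1/5 + 9·3/10 + 16·2/5
 = 1/10 + 4/5 + 27/10 + 32/5
 = 10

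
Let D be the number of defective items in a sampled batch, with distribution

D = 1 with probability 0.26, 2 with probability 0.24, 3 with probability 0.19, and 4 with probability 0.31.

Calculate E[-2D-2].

-7.1

E[-2D-2] = Σ (-2d-2)·P(D=d)
 = (-4)·0.26 + (-6)·0.24 + (-8)·0.19 + (-10)·0.31
 = (-1.04) + (-1.44) + (-1.52) + (-3.1)
 = -7.1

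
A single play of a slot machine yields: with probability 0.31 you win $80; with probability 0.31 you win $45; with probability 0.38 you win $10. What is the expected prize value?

E[payout] = 80·0.31 + 45·0.31 + 10·0.38
 = 24.8 + 13.95 + 3.8
 = 42.55

42.55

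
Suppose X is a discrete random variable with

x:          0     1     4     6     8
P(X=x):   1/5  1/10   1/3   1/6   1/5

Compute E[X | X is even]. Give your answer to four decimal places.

P(X is even) = 1/5 + 1/3 + 1/6 + 1/5 = 9/10.
E[X | X is even] = [0·1/5 + 4·1/3 + 6·1/6 + 8·1/5] / (9/10)
 = 59/15 / (9/10)
 = 118/27

4.3704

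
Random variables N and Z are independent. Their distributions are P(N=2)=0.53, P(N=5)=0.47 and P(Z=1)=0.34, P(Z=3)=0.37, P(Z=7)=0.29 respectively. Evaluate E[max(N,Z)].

E[max(N,Z)] = Σ_n Σ_z max(n,z) · P(N=n)P(Z=z)
 = 2·0.1802 + 3·0.1961 + 7·0.1537 + 5·0.1598 + 5·0.1739 + 7·0.1363
 = 0.3604 + 0.5883 + 1.0759 + 0.799 + 0.8695 + 0.9541
 = 4.6472

4.6472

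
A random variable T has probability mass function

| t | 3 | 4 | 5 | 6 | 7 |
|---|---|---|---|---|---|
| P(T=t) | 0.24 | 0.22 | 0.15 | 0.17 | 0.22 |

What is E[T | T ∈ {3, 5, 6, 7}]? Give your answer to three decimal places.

P(T ∈ {3, 5, 6, 7}) = 0.24 + 0.15 + 0.17 + 0.22 = 0.78.
E[T | T ∈ {3, 5, 6, 7}] = [3·0.24 + 5·0.15 + 6·0.17 + 7·0.22] / 0.78
 = 4.03 / 0.78
 = 31/6

5.167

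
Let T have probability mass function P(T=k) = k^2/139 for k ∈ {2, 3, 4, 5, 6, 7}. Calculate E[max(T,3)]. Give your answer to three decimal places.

5.662

E[max(T,3)] = Σ max(t,3)·P(T=t)
 = 3·4/139 + 3·9/139 + 4·16/139 + 5·25/139 + 6·36/139 + 7·49/139
 = 12/139 + 27/139 + 64/139 + 125/139 + 216/139 + 343/139
 = 787/139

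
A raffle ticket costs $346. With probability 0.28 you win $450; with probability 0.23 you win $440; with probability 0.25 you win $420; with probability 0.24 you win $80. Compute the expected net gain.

E[payout] = 450·0.28 + 440·0.23 + 420·0.25 + 80·0.24
 = 126 + 101.2 + 105 + 19.2
 = 351.4
Net = 351.4 - 346 = 5.4

5.4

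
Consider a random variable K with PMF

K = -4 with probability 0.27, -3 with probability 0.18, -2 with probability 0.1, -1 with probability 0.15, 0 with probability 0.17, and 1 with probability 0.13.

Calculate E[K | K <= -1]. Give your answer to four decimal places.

-2.8143

P(K <= -1) = 0.27 + 0.18 + 0.1 + 0.15 = 0.7.
E[K | K <= -1] = [(-4)·0.27 + (-3)·0.18 + (-2)·0.1 + (-1)·0.15] / 0.7
 = -1.97 / 0.7
 = -197/70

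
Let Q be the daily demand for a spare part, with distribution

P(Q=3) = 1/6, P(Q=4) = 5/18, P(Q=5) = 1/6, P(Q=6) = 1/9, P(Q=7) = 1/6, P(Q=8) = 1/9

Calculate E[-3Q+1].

-14.5

E[-3Q+1] = Σ (-3q+1)·P(Q=q)
 = (-8)·1/6 + (-11)·5/18 + (-14)·1/6 + (-17)·1/9 + (-20)·1/6 + (-23)·1/9
 = (-4/3) + (-55/18) + (-7/3) + (-17/9) + (-10/3) + (-23/9)
 = -29/2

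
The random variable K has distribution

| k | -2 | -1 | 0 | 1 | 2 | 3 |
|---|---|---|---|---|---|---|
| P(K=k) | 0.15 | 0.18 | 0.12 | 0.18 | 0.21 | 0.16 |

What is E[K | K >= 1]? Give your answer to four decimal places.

1.9636

P(K >= 1) = 0.18 + 0.21 + 0.16 = 0.55.
E[K | K >= 1] = [1·0.18 + 2·0.21 + 3·0.16] / 0.55
 = 1.08 / 0.55
 = 108/55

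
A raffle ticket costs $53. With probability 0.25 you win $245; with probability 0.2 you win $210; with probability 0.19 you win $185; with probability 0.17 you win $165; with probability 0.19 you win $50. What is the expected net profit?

E[payout] = 245·0.25 + 210·0.2 + 185·0.19 + 165·0.17 + 50·0.19
 = 61.25 + 42 + 35.15 + 28.05 + 9.5
 = 175.95
Net = 175.95 - 53 = 122.95

122.95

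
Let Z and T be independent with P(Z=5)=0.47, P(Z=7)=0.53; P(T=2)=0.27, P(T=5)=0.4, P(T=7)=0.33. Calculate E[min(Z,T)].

4.5398

E[min(Z,T)] = Σ_z Σ_t min(z,t) · P(Z=z)P(T=t)
 = 2·0.1269 + 5·0.188 + 5·0.1551 + 2·0.1431 + 5·0.212 + 7·0.1749
 = 0.2538 + 0.94 + 0.7755 + 0.2862 + 1.06 + 1.2243
 = 4.5398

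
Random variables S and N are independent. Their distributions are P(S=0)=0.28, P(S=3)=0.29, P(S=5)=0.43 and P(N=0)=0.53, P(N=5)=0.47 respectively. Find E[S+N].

5.37

E[S+N] = Σ_s Σ_n (s+n) · P(S=s)P(N=n)
 = 0·0.1484 + 5·0.1316 + 3·0.1537 + 8·0.1363 + 5·0.2279 + 10·0.2021
 = 0 + 0.658 + 0.4611 + 1.0904 + 1.1395 + 2.021
 = 5.37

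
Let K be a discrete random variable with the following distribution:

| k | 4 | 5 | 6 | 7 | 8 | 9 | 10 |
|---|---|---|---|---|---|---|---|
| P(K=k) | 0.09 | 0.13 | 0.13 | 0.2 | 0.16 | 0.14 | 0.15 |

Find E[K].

7.23

E[K] = Σ k·P(K=k)
 = 4·0.09 + 5·0.13 + 6·0.13 + 7·0.2 + 8·0.16 + 9·0.14 + 10·0.15
 = 0.36 + 0.65 + 0.78 + 1.4 + 1.28 + 1.26 + 1.5
 = 7.23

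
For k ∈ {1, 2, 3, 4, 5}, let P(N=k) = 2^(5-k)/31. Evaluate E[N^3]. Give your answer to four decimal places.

E[N^3] = Σ n^3·P(N=n)
 = 1·16/31 + 8·8/31 + 27·4/31 + 64·2/31 + 125·1/31
 = 16/31 + 64/31 + 108/31 + 128/31 + 125/31
 = 441/31

14.2258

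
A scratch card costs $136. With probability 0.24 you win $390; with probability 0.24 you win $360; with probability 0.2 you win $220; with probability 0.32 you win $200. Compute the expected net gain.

E[payout] = 390·0.24 + 360·0.24 + 220·0.2 + 200·0.32
 = 93.6 + 86.4 + 44 + 64
 = 288
Net = 288 - 136 = 152

152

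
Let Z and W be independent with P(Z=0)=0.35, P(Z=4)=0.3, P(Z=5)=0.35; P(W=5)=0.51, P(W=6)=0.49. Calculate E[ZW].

E[ZW] = Σ_z Σ_w zw · P(Z=z)P(W=w)
 = 0·0.1785 + 0·0.1715 + 20·0.153 + 24·0.147 + 25·0.1785 + 30·0.1715
 = 0 + 0 + 3.06 + 3.528 + 4.4625 + 5.145
 = 16.1955

16.1955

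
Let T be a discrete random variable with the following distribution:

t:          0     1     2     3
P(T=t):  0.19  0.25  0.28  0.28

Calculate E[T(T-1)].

2.24

E[T(T-1)] = Σ t(t-1)·P(T=t)
 = 0·0.19 + 0·0.25 + 2·0.28 + 6·0.28
 = 0 + 0 + 0.56 + 1.68
 = 2.24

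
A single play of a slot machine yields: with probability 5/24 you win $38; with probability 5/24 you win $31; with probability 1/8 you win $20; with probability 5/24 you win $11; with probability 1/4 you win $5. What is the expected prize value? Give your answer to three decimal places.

20.417

E[payout] = 38·5/24 + 31·5/24 + 20·1/8 + 11·5/24 + 5·1/4
 = 95/12 + 155/24 + 5/2 + 55/24 + 5/4
 = 245/12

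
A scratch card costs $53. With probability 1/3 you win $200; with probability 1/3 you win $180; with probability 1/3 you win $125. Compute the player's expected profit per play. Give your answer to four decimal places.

115.3333

E[payout] = 200·1/3 + 180·1/3 + 125·1/3
 = 200/3 + 60 + 125/3
 = 505/3
Net = 505/3 - 53 = 346/3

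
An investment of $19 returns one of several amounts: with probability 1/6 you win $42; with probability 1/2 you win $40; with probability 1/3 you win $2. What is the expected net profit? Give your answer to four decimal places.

E[payout] = 42·1/6 + 40·1/2 + 2·1/3
 = 7 + 20 + 2/3
 = 83/3
Net = 83/3 - 19 = 26/3

8.6667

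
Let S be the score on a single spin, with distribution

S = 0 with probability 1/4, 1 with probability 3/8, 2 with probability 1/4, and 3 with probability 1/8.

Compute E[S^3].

E[S^3] = Σ s^3·P(S=s)
 = 0·1/4 + 1·3/8 + 8·1/4 + 27·1/8
 = 0 + 3/8 + 2 + 27/8
 = 23/4

5.75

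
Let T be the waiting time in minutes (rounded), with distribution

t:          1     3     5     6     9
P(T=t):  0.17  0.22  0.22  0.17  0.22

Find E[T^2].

31.59

E[T^2] = Σ t^2·P(T=t)
 = 1·0.17 + 9·0.22 + 25·0.22 + 36·0.17 + 81·0.22
 = 0.17 + 1.98 + 5.5 + 6.12 + 17.82
 = 31.59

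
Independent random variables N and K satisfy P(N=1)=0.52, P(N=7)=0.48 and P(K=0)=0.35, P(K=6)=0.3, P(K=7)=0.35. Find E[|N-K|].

3.374

E[|N-K|] = Σ_n Σ_k |n-k| · P(N=n)P(K=k)
 = 1·0.182 + 5·0.156 + 6·0.182 + 7·0.168 + 1·0.144 + 0·0.168
 = 0.182 + 0.78 + 1.092 + 1.176 + 0.144 + 0
 = 3.374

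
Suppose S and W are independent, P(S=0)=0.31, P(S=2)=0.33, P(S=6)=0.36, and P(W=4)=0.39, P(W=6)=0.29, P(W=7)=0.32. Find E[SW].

15.6228

E[SW] = Σ_s Σ_w sw · P(S=s)P(W=w)
 = 0·0.1209 + 0·0.0899 + 0·0.0992 + 8·0.1287 + 12·0.0957 + 14·0.1056 + 24·0.1404 + 36·0.1044 + 42·0.1152
 = 0 + 0 + 0 + 1.0296 + 1.1484 + 1.4784 + 3.3696 + 3.7584 + 4.8384
 = 15.6228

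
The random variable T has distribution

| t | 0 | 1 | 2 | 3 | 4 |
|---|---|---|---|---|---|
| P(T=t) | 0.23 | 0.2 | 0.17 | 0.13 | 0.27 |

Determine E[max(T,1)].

2.24

E[max(T,1)] = Σ max(t,1)·P(T=t)
 = 1·0.23 + 1·0.2 + 2·0.17 + 3·0.13 + 4·0.27
 = 0.23 + 0.2 + 0.34 + 0.39 + 1.08
 = 2.24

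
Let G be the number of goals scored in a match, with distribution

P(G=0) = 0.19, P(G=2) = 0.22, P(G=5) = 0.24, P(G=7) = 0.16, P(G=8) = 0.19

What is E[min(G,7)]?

E[min(G,7)] = Σ min(g,7)·P(G=g)
 = 0·0.19 + 2·0.22 + 5·0.24 + 7·0.16 + 7·0.19
 = 0 + 0.44 + 1.2 + 1.12 + 1.33
 = 4.09

4.09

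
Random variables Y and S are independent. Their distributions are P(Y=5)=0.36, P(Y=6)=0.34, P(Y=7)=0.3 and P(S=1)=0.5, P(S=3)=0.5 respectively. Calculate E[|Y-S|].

E[|Y-S|] = Σ_y Σ_s |y-s| · P(Y=y)P(S=s)
 = 4·0.18 + 2·0.18 + 5·0.17 + 3·0.17 + 6·0.15 + 4·0.15
 = 0.72 + 0.36 + 0.85 + 0.51 + 0.9 + 0.6
 = 3.94

3.94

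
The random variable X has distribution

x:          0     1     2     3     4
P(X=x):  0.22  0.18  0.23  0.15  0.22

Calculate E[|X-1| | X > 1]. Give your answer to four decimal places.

1.9833

P(X > 1) = 0.23 + 0.15 + 0.22 = 0.6.
E[|X-1| | X > 1] = [1·0.23 + 2·0.15 + 3·0.22] / 0.6
 = 1.19 / 0.6
 = 119/60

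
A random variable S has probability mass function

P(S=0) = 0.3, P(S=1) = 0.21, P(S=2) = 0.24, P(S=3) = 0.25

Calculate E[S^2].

E[S^2] = Σ s^2·P(S=s)
 = 0·0.3 + 1·0.21 + 4·0.24 + 9·0.25
 = 0 + 0.21 + 0.96 + 2.25
 = 3.42

3.42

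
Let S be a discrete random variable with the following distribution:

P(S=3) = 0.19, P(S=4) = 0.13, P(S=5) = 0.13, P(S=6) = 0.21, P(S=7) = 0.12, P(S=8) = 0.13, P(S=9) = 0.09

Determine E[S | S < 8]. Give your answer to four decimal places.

P(S < 8) = 0.19 + 0.13 + 0.13 + 0.21 + 0.12 = 0.78.
E[S | S < 8] = [3·0.19 + 4·0.13 + 5·0.13 + 6·0.21 + 7·0.12] / 0.78
 = 3.84 / 0.78
 = 64/13

4.9231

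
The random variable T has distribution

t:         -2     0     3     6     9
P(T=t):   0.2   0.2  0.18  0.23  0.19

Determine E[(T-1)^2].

E[(T-1)^2] = Σ (t-1)^2·P(T=t)
 = 9·0.2 + 1·0.2 + 4·0.18 + 25·0.23 + 64·0.19
 = 1.8 + 0.2 + 0.72 + 5.75 + 12.16
 = 20.63

20.63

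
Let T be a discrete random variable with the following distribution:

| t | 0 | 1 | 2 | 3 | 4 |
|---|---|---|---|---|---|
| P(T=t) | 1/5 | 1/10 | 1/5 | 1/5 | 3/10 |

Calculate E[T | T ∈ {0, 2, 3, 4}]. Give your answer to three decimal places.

P(T ∈ {0, 2, 3, 4}) = 1/5 + 1/5 + 1/5 + 3/10 = 9/10.
E[T | T ∈ {0, 2, 3, 4}] = [0·1/5 + 2·1/5 + 3·1/5 + 4·3/10] / (9/10)
 = 11/5 / (9/10)
 = 22/9

2.444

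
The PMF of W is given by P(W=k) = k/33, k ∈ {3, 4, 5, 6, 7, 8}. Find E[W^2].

39

E[W^2] = Σ w^2·P(W=w)
 = 9·1/11 + 16·4/33 + 25·5/33 + 36·2/11 + 49·7/33 + 64·8/33
 = 9/11 + 64/33 + 125/33 + 72/11 + 343/33 + 512/33
 = 39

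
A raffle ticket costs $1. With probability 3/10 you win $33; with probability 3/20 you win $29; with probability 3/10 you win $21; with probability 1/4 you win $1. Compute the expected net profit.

19.8

E[payout] = 33·3/10 + 29·3/20 + 21·3/10 + 1·1/4
 = 99/10 + 87/20 + 63/10 + 1/4
 = 104/5
Net = 104/5 - 1 = 99/5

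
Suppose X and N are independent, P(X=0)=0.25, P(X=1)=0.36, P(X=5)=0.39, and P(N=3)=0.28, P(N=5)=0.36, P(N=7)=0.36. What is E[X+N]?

E[X+N] = Σ_x Σ_n (x+n) · P(X=x)P(N=n)
 = 3·0.07 + 5·0.09 + 7·0.09 + 4·0.1008 + 6·0.1296 + 8·0.1296 + 8·0.1092 + 10·0.1404 + 12·0.1404
 = 0.21 + 0.45 + 0.63 + 0.4032 + 0.7776 + 1.0368 + 0.8736 + 1.404 + 1.6848
 = 7.47

7.47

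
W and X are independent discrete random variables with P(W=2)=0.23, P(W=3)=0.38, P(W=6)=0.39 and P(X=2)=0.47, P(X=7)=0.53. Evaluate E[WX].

E[WX] = Σ_w Σ_x wx · P(W=w)P(X=x)
 = 4·0.1081 + 14·0.1219 + 6·0.1786 + 21·0.2014 + 12·0.1833 + 42·0.2067
 = 0.4324 + 1.7066 + 1.0716 + 4.2294 + 2.1996 + 8.6814
 = 18.321

18.321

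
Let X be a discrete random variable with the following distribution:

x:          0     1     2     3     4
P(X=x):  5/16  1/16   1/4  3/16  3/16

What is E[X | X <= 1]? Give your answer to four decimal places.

P(X <= 1) = 5/16 + 1/16 = 3/8.
E[X | X <= 1] = [0·5/16 + 1·1/16] / (3/8)
 = 1/16 / (3/8)
 = 1/6

0.1667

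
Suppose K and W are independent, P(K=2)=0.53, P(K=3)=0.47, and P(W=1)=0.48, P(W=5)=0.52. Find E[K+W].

5.55

E[K+W] = Σ_k Σ_w (k+w) · P(K=k)P(W=w)
 = 3·0.2544 + 7·0.2756 + 4·0.2256 + 8·0.2444
 = 0.7632 + 1.9292 + 0.9024 + 1.9552
 = 5.55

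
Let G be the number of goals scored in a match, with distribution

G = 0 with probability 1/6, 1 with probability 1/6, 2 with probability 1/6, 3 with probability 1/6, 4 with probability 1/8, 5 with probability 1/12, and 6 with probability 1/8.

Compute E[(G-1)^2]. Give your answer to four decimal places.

E[(G-1)^2] = Σ (g-1)^2·P(G=g)
 = 1·1/6 + 0·1/6 + 1·1/6 + 4·1/6 + 9·1/8 + 16·1/12 + 25·1/8
 = 1/6 + 0 + 1/6 + 2/3 + 9/8 + 4/3 + 25/8
 = 79/12

6.5833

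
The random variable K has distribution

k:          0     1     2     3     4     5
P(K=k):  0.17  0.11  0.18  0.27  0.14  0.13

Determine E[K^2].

E[K^2] = Σ k^2·P(K=k)
 = 0·0.17 + 1·0.11 + 4·0.18 + 9·0.27 + 16·0.14 + 25·0.13
 = 0 + 0.11 + 0.72 + 2.43 + 2.24 + 3.25
 = 8.75

8.75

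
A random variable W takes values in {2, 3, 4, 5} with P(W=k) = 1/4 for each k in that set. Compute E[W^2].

E[W^2] = Σ w^2·P(W=w)
 = 4·1/4 + 9·1/4 + 16·1/4 + 25·1/4
 = 1 + 9/4 + 4 + 25/4
 = 27/2

13.5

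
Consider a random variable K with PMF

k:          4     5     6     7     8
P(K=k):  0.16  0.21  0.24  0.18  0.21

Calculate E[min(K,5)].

4.84

E[min(K,5)] = Σ min(k,5)·P(K=k)
 = 4·0.16 + 5·0.21 + 5·0.24 + 5·0.18 + 5·0.21
 = 0.64 + 1.05 + 1.2 + 0.9 + 1.05
 = 4.84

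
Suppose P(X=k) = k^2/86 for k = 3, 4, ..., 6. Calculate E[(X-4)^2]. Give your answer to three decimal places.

2.070

E[(X-4)^2] = Σ (x-4)^2·P(X=x)
 = 1·9/86 + 0·8/43 + 1·25/86 + 4·18/43
 = 9/86 + 0 + 25/86 + 72/43
 = 89/43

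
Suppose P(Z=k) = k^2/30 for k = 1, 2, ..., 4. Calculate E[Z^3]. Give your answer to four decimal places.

43.3333

E[Z^3] = Σ z^3·P(Z=z)
 = 1·1/30 + 8·2/15 + 27·3/10 + 64·8/15
 = 1/30 + 16/15 + 81/10 + 512/15
 = 130/3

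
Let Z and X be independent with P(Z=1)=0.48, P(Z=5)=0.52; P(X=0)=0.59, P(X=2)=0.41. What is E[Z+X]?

E[Z+X] = Σ_z Σ_x (z+x) · P(Z=z)P(X=x)
 = 1·0.2832 + 3·0.1968 + 5·0.3068 + 7·0.2132
 = 0.2832 + 0.5904 + 1.534 + 1.4924
 = 3.9

3.9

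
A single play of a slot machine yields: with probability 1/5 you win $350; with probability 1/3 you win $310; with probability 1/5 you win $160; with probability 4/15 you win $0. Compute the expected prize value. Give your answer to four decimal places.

E[payout] = 350·1/5 + 310·1/3 + 160·1/5 + 0·4/15
 = 70 + 310/3 + 32 + 0
 = 616/3

205.3333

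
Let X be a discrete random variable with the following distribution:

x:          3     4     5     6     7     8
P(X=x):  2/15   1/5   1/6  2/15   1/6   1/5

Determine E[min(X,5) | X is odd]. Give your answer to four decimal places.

4.4286

P(X is odd) = 2/15 + 1/6 + 1/6 = 7/15.
E[min(X,5) | X is odd] = [3·2/15 + 5·1/6 + 5·1/6] / (7/15)
 = 31/15 / (7/15)
 = 31/7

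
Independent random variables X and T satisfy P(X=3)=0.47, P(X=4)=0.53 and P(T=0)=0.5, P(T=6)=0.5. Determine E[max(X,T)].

4.765

E[max(X,T)] = Σ_x Σ_t max(x,t) · P(X=x)P(T=t)
 = 3·0.235 + 6·0.235 + 4·0.265 + 6·0.265
 = 0.705 + 1.41 + 1.06 + 1.59
 = 4.765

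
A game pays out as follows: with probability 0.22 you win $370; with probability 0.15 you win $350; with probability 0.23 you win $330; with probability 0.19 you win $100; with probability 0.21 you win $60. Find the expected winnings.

E[payout] = 370·0.22 + 350·0.15 + 330·0.23 + 100·0.19 + 60·0.21
 = 81.4 + 52.5 + 75.9 + 19 + 12.6
 = 241.4

241.4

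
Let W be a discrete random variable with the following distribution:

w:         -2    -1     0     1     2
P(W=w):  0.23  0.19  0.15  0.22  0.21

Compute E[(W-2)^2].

E[(W-2)^2] = Σ (w-2)^2·P(W=w)
 = 16·0.23 + 9·0.19 + 4·0.15 + 1·0.22 + 0·0.21
 = 3.68 + 1.71 + 0.6 + 0.22 + 0
 = 6.21

6.21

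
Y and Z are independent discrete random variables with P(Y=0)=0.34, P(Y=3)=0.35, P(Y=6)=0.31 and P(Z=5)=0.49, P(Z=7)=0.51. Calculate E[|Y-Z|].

3.4138

E[|Y-Z|] = Σ_y Σ_z |y-z| · P(Y=y)P(Z=z)
 = 5·0.1666 + 7·0.1734 + 2·0.1715 + 4·0.1785 + 1·0.1519 + 1·0.1581
 = 0.833 + 1.2138 + 0.343 + 0.714 + 0.1519 + 0.1581
 = 3.4138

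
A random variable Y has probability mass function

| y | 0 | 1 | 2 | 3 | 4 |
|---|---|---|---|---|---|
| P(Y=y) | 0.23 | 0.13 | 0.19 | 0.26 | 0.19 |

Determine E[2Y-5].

E[2Y-5] = Σ (2y-5)·P(Y=y)
 = (-5)·0.23 + (-3)·0.13 + (-1)·0.19 + 1·0.26 + 3·0.19
 = (-1.15) + (-0.39) + (-0.19) + 0.26 + 0.57
 = -0.9

-0.9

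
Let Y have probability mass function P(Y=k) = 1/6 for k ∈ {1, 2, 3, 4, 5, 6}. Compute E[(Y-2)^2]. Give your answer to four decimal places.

5.1667

E[(Y-2)^2] = Σ (y-2)^2·P(Y=y)
 = 1·1/6 + 0·1/6 + 1·1/6 + 4·1/6 + 9·1/6 + 16·1/6
 = 1/6 + 0 + 1/6 + 2/3 + 3/2 + 8/3
 = 31/6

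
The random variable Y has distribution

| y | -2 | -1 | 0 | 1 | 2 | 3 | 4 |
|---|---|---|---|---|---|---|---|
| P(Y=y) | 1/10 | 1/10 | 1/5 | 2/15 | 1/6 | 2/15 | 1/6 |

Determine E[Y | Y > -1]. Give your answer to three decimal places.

1.917

P(Y > -1) = 1/5 + 2/15 + 1/6 + 2/15 + 1/6 = 4/5.
E[Y | Y > -1] = [0·1/5 + 1·2/15 + 2·1/6 + 3·2/15 + 4·1/6] / (4/5)
 = 23/15 / (4/5)
 = 23/12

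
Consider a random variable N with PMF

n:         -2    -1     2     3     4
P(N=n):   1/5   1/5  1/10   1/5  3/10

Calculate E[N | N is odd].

P(N is odd) = 1/5 + 1/5 = 2/5.
E[N | N is odd] = [(-1)·1/5 + 3·1/5] / (2/5)
 = 2/5 / (2/5)
 = 1

1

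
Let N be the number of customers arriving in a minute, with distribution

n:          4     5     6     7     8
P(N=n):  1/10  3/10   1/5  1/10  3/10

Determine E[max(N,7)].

E[max(N,7)] = Σ max(n,7)·P(N=n)
 = 7·1/10 + 7·3/10 + 7·1/5 + 7·1/10 + 8·3/10
 = 7/10 + 21/10 + 7/5 + 7/10 + 12/5
 = 73/10

7.3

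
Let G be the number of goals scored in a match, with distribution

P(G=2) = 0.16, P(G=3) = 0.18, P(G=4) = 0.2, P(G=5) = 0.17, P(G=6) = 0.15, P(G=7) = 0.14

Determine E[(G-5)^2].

3.07

E[(G-5)^2] = Σ (g-5)^2·P(G=g)
 = 9·0.16 + 4·0.18 + 1·0.2 + 0·0.17 + 1·0.15 + 4·0.14
 = 1.44 + 0.72 + 0.2 + 0 + 0.15 + 0.56
 = 3.07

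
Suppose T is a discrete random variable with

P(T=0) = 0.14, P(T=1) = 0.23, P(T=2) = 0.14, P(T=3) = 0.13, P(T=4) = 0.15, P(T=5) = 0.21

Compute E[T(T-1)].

7.06

E[T(T-1)] = Σ t(t-1)·P(T=t)
 = 0·0.14 + 0·0.23 + 2·0.14 + 6·0.13 + 12·0.15 + 20·0.21
 = 0 + 0 + 0.28 + 0.78 + 1.8 + 4.2
 = 7.06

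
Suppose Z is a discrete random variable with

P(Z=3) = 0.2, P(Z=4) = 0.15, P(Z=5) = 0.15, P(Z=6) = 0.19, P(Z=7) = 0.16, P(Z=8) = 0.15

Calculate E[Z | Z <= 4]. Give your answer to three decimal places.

3.429

P(Z <= 4) = 0.2 + 0.15 = 0.35.
E[Z | Z <= 4] = [3·0.2 + 4·0.15] / 0.35
 = 1.2 / 0.35
 = 24/7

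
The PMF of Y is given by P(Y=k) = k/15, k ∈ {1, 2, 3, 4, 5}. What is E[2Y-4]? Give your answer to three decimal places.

3.333

E[2Y-4] = Σ (2y-4)·P(Y=y)
 = (-2)·1/15 + 0·2/15 + 2·1/5 + 4·4/15 + 6·1/3
 = (-2/15) + 0 + 2/5 + 16/15 + 2
 = 10/3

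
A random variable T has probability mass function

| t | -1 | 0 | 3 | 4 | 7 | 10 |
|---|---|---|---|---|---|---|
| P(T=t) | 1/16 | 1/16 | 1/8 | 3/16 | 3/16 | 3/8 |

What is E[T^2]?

E[T^2] = Σ t^2·P(T=t)
 = 1·1/16 + 0·1/16 + 9·1/8 + 16·3/16 + 49·3/16 + 100·3/8
 = 1/16 + 0 + 9/8 + 3 + 147/16 + 75/2
 = 407/8

50.875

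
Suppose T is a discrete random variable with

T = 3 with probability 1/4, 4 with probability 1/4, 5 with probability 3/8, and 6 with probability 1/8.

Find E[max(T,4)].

4.625

E[max(T,4)] = Σ max(t,4)·P(T=t)
 = 4·1/4 + 4·1/4 + 5·3/8 + 6·1/8
 = 1 + 1 + 15/8 + 3/4
 = 37/8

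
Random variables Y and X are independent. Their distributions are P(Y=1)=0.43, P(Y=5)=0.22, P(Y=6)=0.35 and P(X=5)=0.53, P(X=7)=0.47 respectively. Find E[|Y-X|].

2.681

E[|Y-X|] = Σ_y Σ_x |y-x| · P(Y=y)P(X=x)
 = 4·0.2279 + 6·0.2021 + 0·0.1166 + 2·0.1034 + 1·0.1855 + 1·0.1645
 = 0.9116 + 1.2126 + 0 + 0.2068 + 0.1855 + 0.1645
 = 2.681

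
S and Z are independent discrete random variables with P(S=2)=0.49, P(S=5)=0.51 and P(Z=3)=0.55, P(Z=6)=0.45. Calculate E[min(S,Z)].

2.969

E[min(S,Z)] = Σ_s Σ_z min(s,z) · P(S=s)P(Z=z)
 = 2·0.2695 + 2·0.2205 + 3·0.2805 + 5·0.2295
 = 0.539 + 0.441 + 0.8415 + 1.1475
 = 2.969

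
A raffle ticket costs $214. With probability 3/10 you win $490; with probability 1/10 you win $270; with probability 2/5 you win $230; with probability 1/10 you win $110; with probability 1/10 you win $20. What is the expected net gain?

E[payout] = 490·3/10 + 270·1/10 + 230·2/5 + 110·1/10 + 20·1/10
 = 147 + 27 + 92 + 11 + 2
 = 279
Net = 279 - 214 = 65

65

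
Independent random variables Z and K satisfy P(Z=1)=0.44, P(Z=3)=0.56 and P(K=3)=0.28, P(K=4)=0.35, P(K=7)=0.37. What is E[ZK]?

E[ZK] = Σ_z Σ_k zk · P(Z=z)P(K=k)
 = 3·0.1232 + 4·0.154 + 7·0.1628 + 9·0.1568 + 12·0.196 + 21·0.2072
 = 0.3696 + 0.616 + 1.1396 + 1.4112 + 2.352 + 4.3512
 = 10.2396

10.2396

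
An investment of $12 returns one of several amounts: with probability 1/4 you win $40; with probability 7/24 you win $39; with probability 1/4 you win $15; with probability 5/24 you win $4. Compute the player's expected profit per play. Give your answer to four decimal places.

13.9583

E[payout] = 40·1/4 + 39·7/24 + 15·1/4 + 4·5/24
 = 10 + 91/8 + 15/4 + 5/6
 = 623/24
Net = 623/24 - 12 = 335/24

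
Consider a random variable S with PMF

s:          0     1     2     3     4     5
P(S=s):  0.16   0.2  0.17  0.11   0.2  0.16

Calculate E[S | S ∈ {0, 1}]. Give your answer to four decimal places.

0.5556

P(S ∈ {0, 1}) = 0.16 + 0.2 = 0.36.
E[S | S ∈ {0, 1}] = [0·0.16 + 1·0.2] / 0.36
 = 0.2 / 0.36
 = 5/9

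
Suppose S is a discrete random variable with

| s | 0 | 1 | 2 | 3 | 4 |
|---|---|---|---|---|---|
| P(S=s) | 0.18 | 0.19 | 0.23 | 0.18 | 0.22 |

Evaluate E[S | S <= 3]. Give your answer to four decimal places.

1.5256

P(S <= 3) = 0.18 + 0.19 + 0.23 + 0.18 = 0.78.
E[S | S <= 3] = [0·0.18 + 1·0.19 + 2·0.23 + 3·0.18] / 0.78
 = 1.19 / 0.78
 = 119/78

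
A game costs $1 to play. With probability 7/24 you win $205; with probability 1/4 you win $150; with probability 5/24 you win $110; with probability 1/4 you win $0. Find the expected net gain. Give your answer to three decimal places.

E[payout] = 205·7/24 + 150·1/4 + 110·5/24 + 0·1/4
 = 1435/24 + 75/2 + 275/12 + 0
 = 2885/24
Net = 2885/24 - 1 = 2861/24

119.208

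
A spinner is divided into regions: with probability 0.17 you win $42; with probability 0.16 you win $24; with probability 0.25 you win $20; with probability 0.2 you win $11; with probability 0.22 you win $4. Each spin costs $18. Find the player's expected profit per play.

1.06

E[payout] = 42·0.17 + 24·0.16 + 20·0.25 + 11·0.2 + 4·0.22
 = 7.14 + 3.84 + 5 + 2.2 + 0.88
 = 19.06
Net = 19.06 - 18 = 1.06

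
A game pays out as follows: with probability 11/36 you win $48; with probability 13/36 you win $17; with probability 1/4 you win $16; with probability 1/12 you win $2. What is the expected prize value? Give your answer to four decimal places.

E[payout] = 48·11/36 + 17·13/36 + 16·1/4 + 2·1/12
 = 44/3 + 221/36 + 4 + 1/6
 = 899/36

24.9722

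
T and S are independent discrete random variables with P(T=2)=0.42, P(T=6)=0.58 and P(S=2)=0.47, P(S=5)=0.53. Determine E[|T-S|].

E[|T-S|] = Σ_t Σ_s |t-s| · P(T=t)P(S=s)
 = 0·0.1974 + 3·0.2226 + 4·0.2726 + 1·0.3074
 = 0 + 0.6678 + 1.0904 + 0.3074
 = 2.0656

2.0656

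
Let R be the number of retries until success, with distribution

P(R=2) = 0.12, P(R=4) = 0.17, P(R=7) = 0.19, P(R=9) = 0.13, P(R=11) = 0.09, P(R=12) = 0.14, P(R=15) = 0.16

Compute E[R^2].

E[R^2] = Σ r^2·P(R=r)
 = 4·0.12 + 16·0.17 + 49·0.19 + 81·0.13 + 121·0.09 + 144·0.14 + 225·0.16
 = 0.48 + 2.72 + 9.31 + 10.53 + 10.89 + 20.16 + 36
 = 90.09

90.09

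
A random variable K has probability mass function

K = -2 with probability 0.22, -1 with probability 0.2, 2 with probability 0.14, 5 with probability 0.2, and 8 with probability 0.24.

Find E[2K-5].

0.12

E[2K-5] = Σ (2k-5)·P(K=k)
 = (-9)·0.22 + (-7)·0.2 + (-1)·0.14 + 5·0.2 + 11·0.24
 = (-1.98) + (-1.4) + (-0.14) + 1 + 2.64
 = 0.12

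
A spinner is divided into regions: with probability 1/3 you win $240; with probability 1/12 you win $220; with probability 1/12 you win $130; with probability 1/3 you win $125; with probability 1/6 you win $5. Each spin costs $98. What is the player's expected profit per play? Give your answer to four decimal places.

53.6667

E[payout] = 240·1/3 + 220·1/12 + 130·1/12 + 125·1/3 + 5·1/6
 = 80 + 55/3 + 65/6 + 125/3 + 5/6
 = 455/3
Net = 455/3 - 98 = 161/3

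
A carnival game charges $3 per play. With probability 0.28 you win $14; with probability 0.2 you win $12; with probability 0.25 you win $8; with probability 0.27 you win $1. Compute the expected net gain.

E[payout] = 14·0.28 + 12·0.2 + 8·0.25 + 1·0.27
 = 3.92 + 2.4 + 2 + 0.27
 = 8.59
Net = 8.59 - 3 = 5.59

5.59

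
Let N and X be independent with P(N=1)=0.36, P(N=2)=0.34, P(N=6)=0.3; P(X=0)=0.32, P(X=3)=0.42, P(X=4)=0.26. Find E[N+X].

5.14

E[N+X] = Σ_n Σ_x (n+x) · P(N=n)P(X=x)
 = 1·0.1152 + 4·0.1512 + 5·0.0936 + 2·0.1088 + 5·0.1428 + 6·0.0884 + 6·0.096 + 9·0.126 + 10·0.078
 = 0.1152 + 0.6048 + 0.468 + 0.2176 + 0.714 + 0.5304 + 0.576 + 1.134 + 0.78
 = 5.14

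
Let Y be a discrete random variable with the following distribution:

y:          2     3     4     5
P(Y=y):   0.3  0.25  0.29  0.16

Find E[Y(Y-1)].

E[Y(Y-1)] = Σ y(y-1)·P(Y=y)
 = 2·0.3 + 6·0.25 + 12·0.29 + 20·0.16
 = 0.6 + 1.5 + 3.48 + 3.2
 = 8.78

8.78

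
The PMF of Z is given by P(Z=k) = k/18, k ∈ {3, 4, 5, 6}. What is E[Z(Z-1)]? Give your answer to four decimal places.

19.2222

E[Z(Z-1)] = Σ z(z-1)·P(Z=z)
 = 6·1/6 + 12·2/9 + 20·5/18 + 30·1/3
 = 1 + 8/3 + 50/9 + 10
 = 173/9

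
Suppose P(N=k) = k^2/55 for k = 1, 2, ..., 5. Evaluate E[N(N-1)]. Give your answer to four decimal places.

13.7091

E[N(N-1)] = Σ n(n-1)·P(N=n)
 = 0·1/55 + 2·4/55 + 6·9/55 + 12·16/55 + 20·5/11
 = 0 + 8/55 + 54/55 + 192/55 + 100/11
 = 754/55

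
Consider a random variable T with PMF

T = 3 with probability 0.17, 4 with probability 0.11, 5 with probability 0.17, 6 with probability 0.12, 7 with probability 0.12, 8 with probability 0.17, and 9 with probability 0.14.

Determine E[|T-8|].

2.3

E[|T-8|] = Σ |t-8|·P(T=t)
 = 5·0.17 + 4·0.11 + 3·0.17 + 2·0.12 + 1·0.12 + 0·0.17 + 1·0.14
 = 0.85 + 0.44 + 0.51 + 0.24 + 0.12 + 0 + 0.14
 = 2.3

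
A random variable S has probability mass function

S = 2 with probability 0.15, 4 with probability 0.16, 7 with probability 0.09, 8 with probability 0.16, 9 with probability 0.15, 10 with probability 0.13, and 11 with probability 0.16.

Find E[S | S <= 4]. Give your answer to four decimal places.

P(S <= 4) = 0.15 + 0.16 = 0.31.
E[S | S <= 4] = [2·0.15 + 4·0.16] / 0.31
 = 0.94 / 0.31
 = 94/31

3.0323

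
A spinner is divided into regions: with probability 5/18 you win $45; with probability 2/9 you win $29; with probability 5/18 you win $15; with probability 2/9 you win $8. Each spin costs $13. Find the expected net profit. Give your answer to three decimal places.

E[payout] = 45·5/18 + 29·2/9 + 15·5/18 + 8·2/9
 = 25/2 + 58/9 + 25/6 + 16/9
 = 224/9
Net = 224/9 - 13 = 107/9

11.889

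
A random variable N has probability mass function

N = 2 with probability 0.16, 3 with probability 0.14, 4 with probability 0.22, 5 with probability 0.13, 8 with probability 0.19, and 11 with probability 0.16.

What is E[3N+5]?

E[3N+5] = Σ (3n+5)·P(N=n)
 = 11·0.16 + 14·0.14 + 17·0.22 + 20·0.13 + 29·0.19 + 38·0.16
 = 1.76 + 1.96 + 3.74 + 2.6 + 5.51 + 6.08
 = 21.65

21.65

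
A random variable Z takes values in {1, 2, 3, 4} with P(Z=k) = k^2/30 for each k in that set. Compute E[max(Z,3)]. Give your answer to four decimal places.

3.5333

E[max(Z,3)] = Σ max(z,3)·P(Z=z)
 = 3·1/30 + 3·2/15 + 3·3/10 + 4·8/15
 = 1/10 + 2/5 + 9/10 + 32/15
 = 53/15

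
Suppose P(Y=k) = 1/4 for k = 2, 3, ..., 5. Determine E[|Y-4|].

E[|Y-4|] = Σ |y-4|·P(Y=y)
 = 2·1/4 + 1·1/4 + 0·1/4 + 1·1/4
 = 1/2 + 1/4 + 0 + 1/4
 = 1

1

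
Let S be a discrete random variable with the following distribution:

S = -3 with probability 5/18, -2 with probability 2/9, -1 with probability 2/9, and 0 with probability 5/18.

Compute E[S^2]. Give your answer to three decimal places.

E[S^2] = Σ s^2·P(S=s)
 = 9·5/18 + 4·2/9 + 1·2/9 + 0·5/18
 = 5/2 + 8/9 + 2/9 + 0
 = 65/18

3.611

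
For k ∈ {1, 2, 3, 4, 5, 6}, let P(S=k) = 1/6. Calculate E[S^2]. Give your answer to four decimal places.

15.1667

E[S^2] = Σ s^2·P(S=s)
 = 1·1/6 + 4·1/6 + 9·1/6 + 16·1/6 + 25·1/6 + 36·1/6
 = 1/6 + 2/3 + 3/2 + 8/3 + 25/6 + 6
 = 91/6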